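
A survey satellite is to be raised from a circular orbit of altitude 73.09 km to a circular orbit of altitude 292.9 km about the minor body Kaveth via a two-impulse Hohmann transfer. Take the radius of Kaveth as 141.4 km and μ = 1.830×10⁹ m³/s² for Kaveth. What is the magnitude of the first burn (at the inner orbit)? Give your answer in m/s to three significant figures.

Δv ≈ 14.5 m/s

r₁ = 141.4 + 73.09 = 214.49 km = 2.1449×10⁵ m.
r₂ = 141.4 + 292.9 = 434.30 km = 4.3430×10⁵ m.
Transfer ellipse a_t = (r₁ + r₂)/2 = 3.244×10⁵ m.
At r₁: circular v_c1 = √(μ/r₁) = 92.37 m/s; transfer-periapsis v_p = √[μ(2/r₁ − 1/a_t)] = 106.9 m/s.
Δv₁ = v_p − v_c1 = 14.51 m/s.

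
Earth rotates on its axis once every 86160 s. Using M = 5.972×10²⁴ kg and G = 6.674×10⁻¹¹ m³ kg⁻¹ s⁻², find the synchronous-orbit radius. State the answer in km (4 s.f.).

r_sync ≈ 42160 km

μ = GM = 6.674×10⁻¹¹ × 5.972×10²⁴ = 3.986×10¹⁴ m³/s².
A synchronous orbit has period T, so by Kepler's third law a = (μT²/4π²)^(1/3).
μT²/4π² = 3.986×10¹⁴ × (8.616×10⁴)² / 39.48 = 7.495×10²² m³.
a = 4.216×10⁷ m = 42162 km.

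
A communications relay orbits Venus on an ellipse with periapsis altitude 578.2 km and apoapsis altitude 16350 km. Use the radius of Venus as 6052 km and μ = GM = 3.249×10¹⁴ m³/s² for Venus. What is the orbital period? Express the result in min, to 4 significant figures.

T ≈ 321.3 min

r_p = 6052 + 578.2 = 6630.2 km = 6.6302×10⁶ m.
r_a = 6052 + 16350 = 22402 km = 2.2402×10⁷ m.
Semi-major axis a = (r_p + r_a)/2 = (6630.2 + 22402)/2 = 14516 km = 1.452×10⁷ m.
By Kepler's third law T = 2π√(a³/μ) = 2π × 3.068×10³ = 1.928×10⁴ s.
= 321.3 min.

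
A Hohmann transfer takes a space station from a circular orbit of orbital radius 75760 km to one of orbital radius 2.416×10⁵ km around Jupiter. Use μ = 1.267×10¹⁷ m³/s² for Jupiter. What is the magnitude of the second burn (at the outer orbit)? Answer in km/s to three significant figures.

r₁ = 75760 km = 7.576×10⁷ m.
r₂ = 2.416×10⁵ km = 2.416×10⁸ m.
Transfer ellipse a_t = (r₁ + r₂)/2 = 1.587×10⁸ m.
At r₁: circular v_c1 = √(μ/r₁) = 40890 m/s; transfer-perijove v_p = √[μ(2/r₁ − 1/a_t)] = 50460 m/s.
At r₂: circular v_c2 = √(μ/r₂) = 22900 m/s; transfer-apojove v_a = √[μ(2/r₂ − 1/a_t)] = 15820 m/s.
Δv₂ = v_c2 − v_a = 7077 m/s.
= 7.077 km/s.

Δv ≈ 7.08 km/s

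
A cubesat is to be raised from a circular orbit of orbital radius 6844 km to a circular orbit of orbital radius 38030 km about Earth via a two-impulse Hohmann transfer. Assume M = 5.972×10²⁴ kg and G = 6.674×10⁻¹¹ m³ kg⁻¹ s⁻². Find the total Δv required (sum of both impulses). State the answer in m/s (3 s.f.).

Δv_total ≈ 3750 m/s

μ = GM = 6.674×10⁻¹¹ × 5.972×10²⁴ = 3.986×10¹⁴ m³/s².
r₁ = 6844 km = 6.844×10⁶ m.
r₂ = 38030 km = 3.803×10⁷ m.
Transfer ellipse a_t = (r₁ + r₂)/2 = 2.244×10⁷ m.
At r₁: circular v_c1 = √(μ/r₁) = 7631 m/s; transfer-perigee v_p = √[μ(2/r₁ − 1/a_t)] = 9935 m/s.
Δv₁ = v_p − v_c1 = 2304 m/s.
At r₂: circular v_c2 = √(μ/r₂) = 3237 m/s; transfer-apogee v_a = √[μ(2/r₂ − 1/a_t)] = 1788 m/s.
Δv₂ = v_c2 − v_a = 1449 m/s.
Total Δv = Δv₁ + Δv₂ = 3753 m/s.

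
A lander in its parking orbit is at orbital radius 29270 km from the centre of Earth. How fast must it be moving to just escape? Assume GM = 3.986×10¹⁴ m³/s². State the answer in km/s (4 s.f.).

r = 29270 km = 2.927×10⁷ m.
Escape speed v_esc = √(2μ/r) = √(2 × 3.986×10¹⁴ / 2.927×10⁷) = √(2.724×10⁷) = 5219 m/s.
= 5.219 km/s.

v_esc ≈ 5.219 km/s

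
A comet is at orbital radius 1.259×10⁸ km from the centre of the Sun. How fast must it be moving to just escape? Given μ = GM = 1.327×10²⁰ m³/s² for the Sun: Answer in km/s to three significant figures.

v_esc ≈ 45.9 km/s

r = 1.259×10⁸ km = 1.259×10¹¹ m.
Escape speed v_esc = √(2μ/r) = √(2 × 1.327×10²⁰ / 1.259×10¹¹) = √(2.108×10⁹) = 45910 m/s.
= 45.91 km/s.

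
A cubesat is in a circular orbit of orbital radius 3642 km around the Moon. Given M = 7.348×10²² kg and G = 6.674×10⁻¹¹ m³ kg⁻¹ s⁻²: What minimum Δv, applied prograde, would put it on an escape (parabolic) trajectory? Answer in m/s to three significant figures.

μ = GM = 6.674×10⁻¹¹ × 7.348×10²² = 4.904×10¹² m³/s².
r = 3642 km = 3.642×10⁶ m.
Circular speed v_c = √(μ/r) = 1160 m/s.
Escape speed v_esc = √(2μ/r) = √2 × v_c = 1641 m/s.
Δv = v_esc − v_c = 480.7 m/s.

Δv ≈ 481 m/s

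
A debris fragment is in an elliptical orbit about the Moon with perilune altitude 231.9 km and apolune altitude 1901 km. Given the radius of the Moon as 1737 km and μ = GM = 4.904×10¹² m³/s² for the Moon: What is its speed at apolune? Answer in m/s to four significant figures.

v ≈ 973.0 m/s

r_p = 1737 + 231.9 = 1968.9 km = 1.9689×10⁶ m.
r_a = 1737 + 1901 = 3638.0 km = 3.6380×10⁶ m.
Semi-major axis a = (r_p + r_a)/2 = 2803.4 km = 2.803×10⁶ m.
Vis-viva: v² = μ(2/r − 1/a) = 4.904×10¹² × (5.498×10⁻⁷ − 3.567×10⁻⁷) = 9.467×10⁵ m²/s².
v = 973.0 m/s.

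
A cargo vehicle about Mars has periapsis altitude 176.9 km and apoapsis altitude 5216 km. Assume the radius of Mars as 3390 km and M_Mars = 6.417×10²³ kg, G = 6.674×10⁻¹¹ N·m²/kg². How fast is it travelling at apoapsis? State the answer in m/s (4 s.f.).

μ = GM = 6.674×10⁻¹¹ × 6.417×10²³ = 4.283×10¹³ m³/s².
r_p = 3390 + 176.9 = 3566.9 km = 3.5669×10⁶ m.
r_a = 3390 + 5216 = 8606.0 km = 8.6060×10⁶ m.
Semi-major axis a = (r_p + r_a)/2 = 6086.4 km = 6.086×10⁶ m.
Vis-viva: v² = μ(2/r − 1/a) = 4.283×10¹³ × (2.324×10⁻⁷ − 1.643×10⁻⁷) = 2.916×10⁶ m²/s².
v = 1708 m/s.

v ≈ 1708 m/s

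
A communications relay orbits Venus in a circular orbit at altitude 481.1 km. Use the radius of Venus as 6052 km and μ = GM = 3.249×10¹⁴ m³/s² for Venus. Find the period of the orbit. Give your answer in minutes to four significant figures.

T ≈ 97.01 minutes

r = 6052 + 481.1 = 6533.1 km = 6.5331×10⁶ m.
Kepler's third law: T = 2π√(r³/μ) = 2π√((6.533×10⁶)³ / 3.249×10¹⁴).
r³/μ = 8.582×10⁵ s², so T = 2π × 9.264×10² = 5.821×10³ s.
Converting: 5.821×10³ s ÷ 60.00 = 97.01 minutes.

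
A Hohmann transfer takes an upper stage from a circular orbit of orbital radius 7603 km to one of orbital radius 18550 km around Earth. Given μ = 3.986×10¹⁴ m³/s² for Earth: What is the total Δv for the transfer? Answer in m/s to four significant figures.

Δv_total ≈ 2484 m/s

r₁ = 7603 km = 7.603×10⁶ m.
r₂ = 18550 km = 1.855×10⁷ m.
Transfer ellipse a_t = (r₁ + r₂)/2 = 1.308×10⁷ m.
At r₁: circular v_c1 = √(μ/r₁) = 7241 m/s; transfer-perigee v_p = √[μ(2/r₁ − 1/a_t)] = 8624 m/s.
Δv₁ = v_p − v_c1 = 1383 m/s.
At r₂: circular v_c2 = √(μ/r₂) = 4636 m/s; transfer-apogee v_a = √[μ(2/r₂ − 1/a_t)] = 3535 m/s.
Δv₂ = v_c2 − v_a = 1101 m/s.
Total Δv = Δv₁ + Δv₂ = 2484 m/s.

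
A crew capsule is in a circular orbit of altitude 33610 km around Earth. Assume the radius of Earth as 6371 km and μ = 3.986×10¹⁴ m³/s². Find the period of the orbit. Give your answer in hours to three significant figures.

T ≈ 22.1 hours

r = 6371 + 33610 = 39981 km = 3.9981×10⁷ m.
Kepler's third law: T = 2π√(r³/μ) = 2π√((3.998×10⁷)³ / 3.986×10¹⁴).
r³/μ = 1.603×10⁸ s², so T = 2π × 1.266×10⁴ = 7.956×10⁴ s.
Converting: 7.956×10⁴ s ÷ 3600 = 22.10 hours.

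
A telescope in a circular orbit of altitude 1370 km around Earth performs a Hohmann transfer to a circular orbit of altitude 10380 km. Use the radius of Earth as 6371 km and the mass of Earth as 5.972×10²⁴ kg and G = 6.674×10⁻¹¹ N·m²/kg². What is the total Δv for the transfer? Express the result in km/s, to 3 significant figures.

Δv_total ≈ 2.22 km/s

μ = GM = 6.674×10⁻¹¹ × 5.972×10²⁴ = 3.986×10¹⁴ m³/s².
r₁ = 6371 + 1370 = 7741.0 km = 7.7410×10⁶ m.
r₂ = 6371 + 10380 = 16751 km = 1.6751×10⁷ m.
Transfer ellipse a_t = (r₁ + r₂)/2 = 1.225×10⁷ m.
At r₁: circular v_c1 = √(μ/r₁) = 7176 m/s; transfer-perigee v_p = √[μ(2/r₁ − 1/a_t)] = 8392 m/s.
Δv₁ = v_p − v_c1 = 1217 m/s.
At r₂: circular v_c2 = √(μ/r₂) = 4878 m/s; transfer-apogee v_a = √[μ(2/r₂ − 1/a_t)] = 3878 m/s.
Δv₂ = v_c2 − v_a = 999.7 m/s.
Total Δv = Δv₁ + Δv₂ = 2216 m/s = 2.216 km/s.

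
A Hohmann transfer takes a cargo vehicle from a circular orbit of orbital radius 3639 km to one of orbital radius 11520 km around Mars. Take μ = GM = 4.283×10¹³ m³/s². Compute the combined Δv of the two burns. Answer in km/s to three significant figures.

r₁ = 3639 km = 3.639×10⁶ m.
r₂ = 11520 km = 1.152×10⁷ m.
Transfer ellipse a_t = (r₁ + r₂)/2 = 7.580×10⁶ m.
At r₁: circular v_c1 = √(μ/r₁) = 3431 m/s; transfer-periapsis v_p = √[μ(2/r₁ − 1/a_t)] = 4229 m/s.
Δv₁ = v_p − v_c1 = 798.8 m/s.
At r₂: circular v_c2 = √(μ/r₂) = 1928 m/s; transfer-apoapsis v_a = √[μ(2/r₂ − 1/a_t)] = 1336 m/s.
Δv₂ = v_c2 − v_a = 592.1 m/s.
Total Δv = Δv₁ + Δv₂ = 1391 m/s = 1.391 km/s.

Δv_total ≈ 1.39 km/s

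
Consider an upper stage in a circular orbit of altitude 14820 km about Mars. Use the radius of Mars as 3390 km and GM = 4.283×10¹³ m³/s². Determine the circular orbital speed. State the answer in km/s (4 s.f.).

r = 3390 + 14820 = 18210 km = 1.8210×10⁷ m.
For a circular orbit v = √(μ/r) = √(4.283×10¹³ / 1.821×10⁷) = √(2.352×10⁶) = 1534 m/s.
That is 1.534 km/s.

v ≈ 1.534 km/s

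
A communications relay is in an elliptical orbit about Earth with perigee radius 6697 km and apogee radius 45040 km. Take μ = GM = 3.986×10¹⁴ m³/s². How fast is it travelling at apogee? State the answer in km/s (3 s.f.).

v ≈ 1.51 km/s

Semi-major axis a = (r_p + r_a)/2 = 25868 km = 2.587×10⁷ m.
Vis-viva: v² = μ(2/r − 1/a) = 3.986×10¹⁴ × (4.440×10⁻⁸ − 3.866×10⁻⁸) = 2.291×10⁶ m²/s².
v = 1514 m/s = 1.514 km/s.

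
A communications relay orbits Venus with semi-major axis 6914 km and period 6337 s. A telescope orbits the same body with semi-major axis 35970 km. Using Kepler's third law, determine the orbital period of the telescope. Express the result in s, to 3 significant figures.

Kepler's third law: T² ∝ a³, so T₂ = T₁ (a₂/a₁)^(3/2).
a₂/a₁ = 5.202, (a₂/a₁)^(3/2) = 11.87.
T₂ = 6337 × 11.87 = 75200 s.

T₂ ≈ 75200 s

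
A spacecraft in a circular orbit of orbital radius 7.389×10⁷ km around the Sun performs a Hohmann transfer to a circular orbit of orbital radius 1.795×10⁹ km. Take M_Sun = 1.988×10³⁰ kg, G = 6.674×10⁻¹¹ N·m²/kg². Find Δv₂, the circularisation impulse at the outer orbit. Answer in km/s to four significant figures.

μ = GM = 6.674×10⁻¹¹ × 1.988×10³⁰ = 1.327×10²⁰ m³/s².
r₁ = 7.389×10⁷ km = 7.389×10¹⁰ m.
r₂ = 1.795×10⁹ km = 1.795×10¹² m.
Transfer ellipse a_t = (r₁ + r₂)/2 = 9.344×10¹¹ m.
At r₁: circular v_c1 = √(μ/r₁) = 42370 m/s; transfer-perihelion v_p = √[μ(2/r₁ − 1/a_t)] = 58730 m/s.
At r₂: circular v_c2 = √(μ/r₂) = 8597 m/s; transfer-aphelion v_a = √[μ(2/r₂ − 1/a_t)] = 2418 m/s.
Δv₂ = v_c2 − v_a = 6180 m/s.
= 6.180 km/s.

Δv ≈ 6.180 km/s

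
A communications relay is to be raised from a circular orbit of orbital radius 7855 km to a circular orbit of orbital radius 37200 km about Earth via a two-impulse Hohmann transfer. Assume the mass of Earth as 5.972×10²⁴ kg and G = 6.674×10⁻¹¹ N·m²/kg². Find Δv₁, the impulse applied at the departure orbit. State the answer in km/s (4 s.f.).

Δv ≈ 2.030 km/s

μ = GM = 6.674×10⁻¹¹ × 5.972×10²⁴ = 3.986×10¹⁴ m³/s².
r₁ = 7855 km = 7.855×10⁶ m.
r₂ = 37200 km = 3.720×10⁷ m.
Transfer ellipse a_t = (r₁ + r₂)/2 = 2.253×10⁷ m.
At r₁: circular v_c1 = √(μ/r₁) = 7123 m/s; transfer-perigee v_p = √[μ(2/r₁ − 1/a_t)] = 9154 m/s.
Δv₁ = v_p − v_c1 = 2030 m/s.
= 2.030 km/s.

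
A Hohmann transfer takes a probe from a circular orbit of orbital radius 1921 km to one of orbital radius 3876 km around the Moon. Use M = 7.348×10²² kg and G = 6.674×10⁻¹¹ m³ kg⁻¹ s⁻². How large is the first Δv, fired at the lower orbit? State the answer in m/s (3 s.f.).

Δv ≈ 250 m/s

μ = GM = 6.674×10⁻¹¹ × 7.348×10²² = 4.904×10¹² m³/s².
r₁ = 1921 km = 1.921×10⁶ m.
r₂ = 3876 km = 3.876×10⁶ m.
Transfer ellipse a_t = (r₁ + r₂)/2 = 2.898×10⁶ m.
At r₁: circular v_c1 = √(μ/r₁) = 1598 m/s; transfer-perilune v_p = √[μ(2/r₁ − 1/a_t)] = 1848 m/s.
Δv₁ = v_p − v_c1 = 249.9 m/s.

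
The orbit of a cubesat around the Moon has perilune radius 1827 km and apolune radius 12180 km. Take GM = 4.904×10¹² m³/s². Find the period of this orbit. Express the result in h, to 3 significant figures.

T ≈ 14.6 h

Semi-major axis a = (r_p + r_a)/2 = (1827.0 + 12180)/2 = 7003.5 km = 7.004×10⁶ m.
By Kepler's third law T = 2π√(a³/μ) = 2π × 8.369×10³ = 5.259×10⁴ s.
= 14.61 h.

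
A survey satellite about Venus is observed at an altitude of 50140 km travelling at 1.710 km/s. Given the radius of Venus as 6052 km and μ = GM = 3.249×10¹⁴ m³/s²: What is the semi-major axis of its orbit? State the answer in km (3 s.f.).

r = 6052 + 50140 = 56192 km = 5.619×10⁷ m.
Vis-viva rearranged: 1/a = 2/r − v²/μ = 3.559×10⁻⁸ − 9.000×10⁻⁹ = 2.659×10⁻⁸ m⁻¹.
a = 3.760×10⁷ m = 37605 km.

a ≈ 37600 km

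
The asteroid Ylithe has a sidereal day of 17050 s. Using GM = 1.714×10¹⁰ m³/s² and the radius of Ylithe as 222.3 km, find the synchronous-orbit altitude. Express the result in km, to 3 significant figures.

A synchronous orbit has period T, so by Kepler's third law a = (μT²/4π²)^(1/3).
μT²/4π² = 1.714×10¹⁰ × (1.705×10⁴)² / 39.48 = 1.262×10¹⁷ m³.
a = 5.016×10⁵ m = 501.61 km.
Altitude h = a − R = 501.61 − 222.3 = 279.31 km.

h_sync ≈ 279 km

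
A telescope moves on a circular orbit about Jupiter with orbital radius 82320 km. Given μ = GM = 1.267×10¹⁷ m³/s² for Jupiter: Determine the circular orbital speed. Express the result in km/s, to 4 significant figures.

r = 82320 km = 8.232×10⁷ m.
For a circular orbit v = √(μ/r) = √(1.267×10¹⁷ / 8.232×10⁷) = √(1.539×10⁹) = 39230 m/s.
That is 39.23 km/s.

v ≈ 39.23 km/s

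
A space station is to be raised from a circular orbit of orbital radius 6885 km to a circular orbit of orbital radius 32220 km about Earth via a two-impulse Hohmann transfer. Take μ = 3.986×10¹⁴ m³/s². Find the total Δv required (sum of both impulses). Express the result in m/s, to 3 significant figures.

Δv_total ≈ 3590 m/s

r₁ = 6885 km = 6.885×10⁶ m.
r₂ = 32220 km = 3.222×10⁷ m.
Transfer ellipse a_t = (r₁ + r₂)/2 = 1.955×10⁷ m.
At r₁: circular v_c1 = √(μ/r₁) = 7609 m/s; transfer-perigee v_p = √[μ(2/r₁ − 1/a_t)] = 9767 m/s.
Δv₁ = v_p − v_c1 = 2159 m/s.
At r₂: circular v_c2 = √(μ/r₂) = 3517 m/s; transfer-apogee v_a = √[μ(2/r₂ − 1/a_t)] = 2087 m/s.
Δv₂ = v_c2 − v_a = 1430 m/s.
Total Δv = Δv₁ + Δv₂ = 3589 m/s.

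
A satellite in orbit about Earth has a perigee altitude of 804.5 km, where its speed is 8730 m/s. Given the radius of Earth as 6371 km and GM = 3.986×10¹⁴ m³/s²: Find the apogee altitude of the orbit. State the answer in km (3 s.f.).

r_p = 6371 + 804.5 = 7175.5 km = 7.176×10⁶ m.
Specific energy ε = v²/2 − μ/r = -1.744×10⁷ J/kg, so a = −μ/(2ε) = 1.143×10⁷ m.
The apsides satisfy r_p + r_a = 2a, so the apogee radius is 2a − r_p = 1.568×10⁷ m = 15675 km.
Apogee altitude = 15675 − 6371 = 9304.2 km.

apogee altitude ≈ 9300 km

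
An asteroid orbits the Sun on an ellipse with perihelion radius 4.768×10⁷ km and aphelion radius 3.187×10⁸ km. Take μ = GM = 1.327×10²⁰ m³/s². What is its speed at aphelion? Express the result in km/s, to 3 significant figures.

Semi-major axis a = (r_p + r_a)/2 = 1.8319×10⁸ km = 1.832×10¹¹ m.
Vis-viva: v² = μ(2/r − 1/a) = 1.327×10²⁰ × (6.275×10⁻¹² − 5.459×10⁻¹²) = 1.084×10⁸ m²/s².
v = 10410 m/s = 10.41 km/s.

v ≈ 10.4 km/s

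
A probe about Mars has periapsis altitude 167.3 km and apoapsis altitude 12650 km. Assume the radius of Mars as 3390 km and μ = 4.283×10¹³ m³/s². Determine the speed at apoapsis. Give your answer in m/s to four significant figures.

v ≈ 984.6 m/s

r_p = 3390 + 167.3 = 3557.3 km = 3.5573×10⁶ m.
r_a = 3390 + 12650 = 16040 km = 1.6040×10⁷ m.
Semi-major axis a = (r_p + r_a)/2 = 9798.6 km = 9.799×10⁶ m.
Vis-viva: v² = μ(2/r − 1/a) = 4.283×10¹³ × (1.247×10⁻⁷ − 1.021×10⁻⁷) = 9.694×10⁵ m²/s².
v = 984.6 m/s.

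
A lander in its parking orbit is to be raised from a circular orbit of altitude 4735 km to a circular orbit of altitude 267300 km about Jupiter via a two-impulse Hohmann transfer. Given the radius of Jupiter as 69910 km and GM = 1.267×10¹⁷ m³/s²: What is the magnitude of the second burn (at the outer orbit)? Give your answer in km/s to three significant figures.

Δv ≈ 7.71 km/s

r₁ = 69910 + 4735 = 74645 km = 7.4645×10⁷ m.
r₂ = 69910 + 267300 = 337210 km = 3.3721×10⁸ m.
Transfer ellipse a_t = (r₁ + r₂)/2 = 2.059×10⁸ m.
At r₁: circular v_c1 = √(μ/r₁) = 41200 m/s; transfer-perijove v_p = √[μ(2/r₁ − 1/a_t)] = 52720 m/s.
At r₂: circular v_c2 = √(μ/r₂) = 19380 m/s; transfer-apojove v_a = √[μ(2/r₂ − 1/a_t)] = 11670 m/s.
Δv₂ = v_c2 − v_a = 7713 m/s.
= 7.713 km/s.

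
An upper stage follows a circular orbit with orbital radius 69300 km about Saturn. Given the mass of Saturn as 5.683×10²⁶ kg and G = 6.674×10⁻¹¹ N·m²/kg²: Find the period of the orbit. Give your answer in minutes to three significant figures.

μ = GM = 6.674×10⁻¹¹ × 5.683×10²⁶ = 3.793×10¹⁶ m³/s².
r = 69300 km = 6.930×10⁷ m.
Kepler's third law: T = 2π√(r³/μ) = 2π√((6.930×10⁷)³ / 3.793×10¹⁶).
r³/μ = 8.775×10⁶ s², so T = 2π × 2.962×10³ = 1.861×10⁴ s.
Converting: 1.861×10⁴ s ÷ 60.00 = 310.2 minutes.

T ≈ 310 minutes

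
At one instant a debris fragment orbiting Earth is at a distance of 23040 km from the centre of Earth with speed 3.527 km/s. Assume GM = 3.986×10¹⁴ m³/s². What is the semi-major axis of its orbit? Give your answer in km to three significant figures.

r = 2.304×10⁷ m.
Specific orbital energy ε = v²/2 − μ/r = (3527)²/2 − 3.986×10¹⁴/2.304×10⁷ = -1.108×10⁷ J/kg.
Since ε = −μ/(2a), a = −μ/(2ε) = 1.799×10⁷ m = 17987 km.

a ≈ 18000 km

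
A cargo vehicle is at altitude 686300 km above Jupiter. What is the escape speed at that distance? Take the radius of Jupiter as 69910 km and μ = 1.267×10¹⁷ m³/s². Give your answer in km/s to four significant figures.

r = 69910 + 686300 = 756210 km = 7.5621×10⁸ m.
Escape speed v_esc = √(2μ/r) = √(2 × 1.267×10¹⁷ / 7.562×10⁸) = √(3.351×10⁸) = 18310 m/s.
= 18.31 km/s.

v_esc ≈ 18.31 km/s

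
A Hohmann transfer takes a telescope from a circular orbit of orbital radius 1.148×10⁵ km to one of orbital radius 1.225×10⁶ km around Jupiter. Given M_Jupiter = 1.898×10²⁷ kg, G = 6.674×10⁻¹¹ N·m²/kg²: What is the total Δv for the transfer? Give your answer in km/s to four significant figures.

μ = GM = 6.674×10⁻¹¹ × 1.898×10²⁷ = 1.267×10¹⁷ m³/s².
r₁ = 1.148×10⁵ km = 1.148×10⁸ m.
r₂ = 1.225×10⁶ km = 1.225×10⁹ m.
Transfer ellipse a_t = (r₁ + r₂)/2 = 6.699×10⁸ m.
At r₁: circular v_c1 = √(μ/r₁) = 33220 m/s; transfer-perijove v_p = √[μ(2/r₁ − 1/a_t)] = 44920 m/s.
Δv₁ = v_p − v_c1 = 11700 m/s.
At r₂: circular v_c2 = √(μ/r₂) = 10170 m/s; transfer-apojove v_a = √[μ(2/r₂ − 1/a_t)] = 4210 m/s.
Δv₂ = v_c2 − v_a = 5959 m/s.
Total Δv = Δv₁ + Δv₂ = 17660 m/s = 17.66 km/s.

Δv_total ≈ 17.66 km/s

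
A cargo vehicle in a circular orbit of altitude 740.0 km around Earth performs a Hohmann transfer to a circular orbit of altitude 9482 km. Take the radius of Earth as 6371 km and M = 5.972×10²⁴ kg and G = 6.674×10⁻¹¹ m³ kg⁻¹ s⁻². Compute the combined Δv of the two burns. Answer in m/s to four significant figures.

Δv_total ≈ 2379 m/s

μ = GM = 6.674×10⁻¹¹ × 5.972×10²⁴ = 3.986×10¹⁴ m³/s².
r₁ = 6371 + 740.0 = 7111.0 km = 7.1110×10⁶ m.
r₂ = 6371 + 9482 = 15853 km = 1.5853×10⁷ m.
Transfer ellipse a_t = (r₁ + r₂)/2 = 1.148×10⁷ m.
At r₁: circular v_c1 = √(μ/r₁) = 7487 m/s; transfer-perigee v_p = √[μ(2/r₁ − 1/a_t)] = 8797 m/s.
Δv₁ = v_p − v_c1 = 1310 m/s.
At r₂: circular v_c2 = √(μ/r₂) = 5014 m/s; transfer-apogee v_a = √[μ(2/r₂ − 1/a_t)] = 3946 m/s.
Δv₂ = v_c2 − v_a = 1068 m/s.
Total Δv = Δv₁ + Δv₂ = 2379 m/s.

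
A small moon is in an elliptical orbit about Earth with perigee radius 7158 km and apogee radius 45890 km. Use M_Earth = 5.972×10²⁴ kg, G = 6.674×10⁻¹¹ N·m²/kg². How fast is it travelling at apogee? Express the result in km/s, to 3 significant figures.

v ≈ 1.53 km/s

μ = GM = 6.674×10⁻¹¹ × 5.972×10²⁴ = 3.986×10¹⁴ m³/s².
Semi-major axis a = (r_p + r_a)/2 = 26524 km = 2.652×10⁷ m.
Vis-viva: v² = μ(2/r − 1/a) = 3.986×10¹⁴ × (4.358×10⁻⁸ − 3.770×10⁻⁸) = 2.344×10⁶ m²/s².
v = 1531 m/s = 1.531 km/s.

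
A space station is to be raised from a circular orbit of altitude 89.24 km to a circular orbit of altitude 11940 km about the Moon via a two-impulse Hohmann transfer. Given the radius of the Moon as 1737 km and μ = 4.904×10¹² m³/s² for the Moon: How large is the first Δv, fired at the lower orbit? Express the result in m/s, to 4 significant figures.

r₁ = 1737 + 89.24 = 1826.2 km = 1.8262×10⁶ m.
r₂ = 1737 + 11940 = 13677 km = 1.3677×10⁷ m.
Transfer ellipse a_t = (r₁ + r₂)/2 = 7.752×10⁶ m.
At r₁: circular v_c1 = √(μ/r₁) = 1639 m/s; transfer-perilune v_p = √[μ(2/r₁ − 1/a_t)] = 2177 m/s.
Δv₁ = v_p − v_c1 = 538.0 m/s.

Δv ≈ 538.0 m/s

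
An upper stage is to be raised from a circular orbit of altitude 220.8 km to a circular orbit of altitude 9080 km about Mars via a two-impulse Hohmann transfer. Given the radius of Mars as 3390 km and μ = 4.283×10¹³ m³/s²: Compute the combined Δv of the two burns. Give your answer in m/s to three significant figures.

Δv_total ≈ 1460 m/s

r₁ = 3390 + 220.8 = 3610.8 km = 3.6108×10⁶ m.
r₂ = 3390 + 9080 = 12470 km = 1.2470×10⁷ m.
Transfer ellipse a_t = (r₁ + r₂)/2 = 8.040×10⁶ m.
At r₁: circular v_c1 = √(μ/r₁) = 3444 m/s; transfer-periapsis v_p = √[μ(2/r₁ − 1/a_t)] = 4289 m/s.
Δv₁ = v_p − v_c1 = 845.0 m/s.
At r₂: circular v_c2 = √(μ/r₂) = 1853 m/s; transfer-apoapsis v_a = √[μ(2/r₂ − 1/a_t)] = 1242 m/s.
Δv₂ = v_c2 − v_a = 611.3 m/s.
Total Δv = Δv₁ + Δv₂ = 1456 m/s.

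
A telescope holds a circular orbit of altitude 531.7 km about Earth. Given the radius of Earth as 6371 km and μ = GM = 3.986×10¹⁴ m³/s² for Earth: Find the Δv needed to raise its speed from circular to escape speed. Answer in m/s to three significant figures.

r = 6371 + 531.7 = 6902.7 km = 6.9027×10⁶ m.
Circular speed v_c = √(μ/r) = 7599 m/s.
Escape speed v_esc = √(2μ/r) = √2 × v_c = 10750 m/s.
Δv = v_esc − v_c = 3148 m/s.

Δv ≈ 3150 m/s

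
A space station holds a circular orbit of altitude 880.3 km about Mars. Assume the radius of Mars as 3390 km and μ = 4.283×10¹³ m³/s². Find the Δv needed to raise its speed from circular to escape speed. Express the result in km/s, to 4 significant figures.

r = 3390 + 880.3 = 4270.3 km = 4.2703×10⁶ m.
Circular speed v_c = √(μ/r) = 3167 m/s.
Escape speed v_esc = √(2μ/r) = √2 × v_c = 4479 m/s.
Δv = v_esc − v_c = 1312 m/s = 1.312 km/s.

Δv ≈ 1.312 km/s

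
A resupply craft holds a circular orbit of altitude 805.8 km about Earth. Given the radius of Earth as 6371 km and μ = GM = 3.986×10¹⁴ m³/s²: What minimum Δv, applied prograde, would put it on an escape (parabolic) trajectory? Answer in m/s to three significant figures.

Δv ≈ 3090 m/s

r = 6371 + 805.8 = 7176.8 km = 7.1768×10⁶ m.
Circular speed v_c = √(μ/r) = 7453 m/s.
Escape speed v_esc = √(2μ/r) = √2 × v_c = 10540 m/s.
Δv = v_esc − v_c = 3087 m/s.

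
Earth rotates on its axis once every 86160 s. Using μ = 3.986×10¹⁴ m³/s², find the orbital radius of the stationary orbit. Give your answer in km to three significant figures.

A synchronous orbit has period T, so by Kepler's third law a = (μT²/4π²)^(1/3).
μT²/4π² = 3.986×10¹⁴ × (8.616×10⁴)² / 39.48 = 7.495×10²² m³.
a = 4.216×10⁷ m = 42163 km.

r_sync ≈ 42200 km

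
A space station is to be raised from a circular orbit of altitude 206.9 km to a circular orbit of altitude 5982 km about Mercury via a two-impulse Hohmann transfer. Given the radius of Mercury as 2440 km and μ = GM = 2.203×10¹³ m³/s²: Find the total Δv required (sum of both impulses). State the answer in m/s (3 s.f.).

Δv_total ≈ 1170 m/s

r₁ = 2440 + 206.9 = 2646.9 km = 2.6469×10⁶ m.
r₂ = 2440 + 5982 = 8422.0 km = 8.4220×10⁶ m.
Transfer ellipse a_t = (r₁ + r₂)/2 = 5.534×10⁶ m.
At r₁: circular v_c1 = √(μ/r₁) = 2885 m/s; transfer-periherm v_p = √[μ(2/r₁ − 1/a_t)] = 3559 m/s.
Δv₁ = v_p − v_c1 = 673.9 m/s.
At r₂: circular v_c2 = √(μ/r₂) = 1617 m/s; transfer-apoherm v_a = √[μ(2/r₂ − 1/a_t)] = 1118 m/s.
Δv₂ = v_c2 − v_a = 498.8 m/s.
Total Δv = Δv₁ + Δv₂ = 1173 m/s.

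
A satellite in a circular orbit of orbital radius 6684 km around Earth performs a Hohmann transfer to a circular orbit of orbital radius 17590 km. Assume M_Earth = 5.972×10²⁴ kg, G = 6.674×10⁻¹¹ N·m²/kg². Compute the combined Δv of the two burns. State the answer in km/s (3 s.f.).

Δv_total ≈ 2.80 km/s

μ = GM = 6.674×10⁻¹¹ × 5.972×10²⁴ = 3.986×10¹⁴ m³/s².
r₁ = 6684 km = 6.684×10⁶ m.
r₂ = 17590 km = 1.759×10⁷ m.
Transfer ellipse a_t = (r₁ + r₂)/2 = 1.214×10⁷ m.
At r₁: circular v_c1 = √(μ/r₁) = 7722 m/s; transfer-perigee v_p = √[μ(2/r₁ − 1/a_t)] = 9296 m/s.
Δv₁ = v_p − v_c1 = 1574 m/s.
At r₂: circular v_c2 = √(μ/r₂) = 4760 m/s; transfer-apogee v_a = √[μ(2/r₂ − 1/a_t)] = 3533 m/s.
Δv₂ = v_c2 − v_a = 1228 m/s.
Total Δv = Δv₁ + Δv₂ = 2802 m/s = 2.802 km/s.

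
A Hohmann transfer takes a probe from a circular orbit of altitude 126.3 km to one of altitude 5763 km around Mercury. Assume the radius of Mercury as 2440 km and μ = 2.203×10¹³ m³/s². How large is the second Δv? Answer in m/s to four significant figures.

r₁ = 2440 + 126.3 = 2566.3 km = 2.5663×10⁶ m.
r₂ = 2440 + 5763 = 8203.0 km = 8.2030×10⁶ m.
Transfer ellipse a_t = (r₁ + r₂)/2 = 5.385×10⁶ m.
At r₁: circular v_c1 = √(μ/r₁) = 2930 m/s; transfer-periherm v_p = √[μ(2/r₁ − 1/a_t)] = 3616 m/s.
At r₂: circular v_c2 = √(μ/r₂) = 1639 m/s; transfer-apoherm v_a = √[μ(2/r₂ − 1/a_t)] = 1131 m/s.
Δv₂ = v_c2 − v_a = 507.4 m/s.

Δv ≈ 507.4 m/s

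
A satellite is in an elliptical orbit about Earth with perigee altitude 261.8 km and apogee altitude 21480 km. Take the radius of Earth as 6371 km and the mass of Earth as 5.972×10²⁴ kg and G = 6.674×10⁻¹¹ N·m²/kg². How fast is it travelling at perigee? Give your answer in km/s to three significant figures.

μ = GM = 6.674×10⁻¹¹ × 5.972×10²⁴ = 3.986×10¹⁴ m³/s².
r_p = 6371 + 261.8 = 6632.8 km = 6.6328×10⁶ m.
r_a = 6371 + 21480 = 27851 km = 2.7851×10⁷ m.
Semi-major axis a = (r_p + r_a)/2 = 17242 km = 1.724×10⁷ m.
Vis-viva: v² = μ(2/r − 1/a) = 3.986×10¹⁴ × (3.015×10⁻⁷ − 5.800×10⁻⁸) = 9.707×10⁷ m²/s².
v = 9852 m/s = 9.852 km/s.

v ≈ 9.85 km/s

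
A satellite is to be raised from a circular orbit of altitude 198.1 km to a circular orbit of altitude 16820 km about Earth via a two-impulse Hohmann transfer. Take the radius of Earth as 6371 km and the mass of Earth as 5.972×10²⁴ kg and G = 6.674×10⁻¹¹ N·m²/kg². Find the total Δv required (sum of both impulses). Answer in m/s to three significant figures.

Δv_total ≈ 3330 m/s

μ = GM = 6.674×10⁻¹¹ × 5.972×10²⁴ = 3.986×10¹⁴ m³/s².
r₁ = 6371 + 198.1 = 6569.1 km = 6.5691×10⁶ m.
r₂ = 6371 + 16820 = 23191 km = 2.3191×10⁷ m.
Transfer ellipse a_t = (r₁ + r₂)/2 = 1.488×10⁷ m.
At r₁: circular v_c1 = √(μ/r₁) = 7789 m/s; transfer-perigee v_p = √[μ(2/r₁ − 1/a_t)] = 9724 m/s.
Δv₁ = v_p − v_c1 = 1935 m/s.
At r₂: circular v_c2 = √(μ/r₂) = 4146 m/s; transfer-apogee v_a = √[μ(2/r₂ − 1/a_t)] = 2755 m/s.
Δv₂ = v_c2 − v_a = 1391 m/s.
Total Δv = Δv₁ + Δv₂ = 3326 m/s.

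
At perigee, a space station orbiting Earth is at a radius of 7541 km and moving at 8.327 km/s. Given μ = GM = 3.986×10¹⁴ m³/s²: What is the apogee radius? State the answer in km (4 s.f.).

r_p = 7.541×10⁶ m.
Specific energy ε = v²/2 − μ/r = -1.819×10⁷ J/kg, so a = −μ/(2ε) = 1.096×10⁷ m.
The apsides satisfy r_p + r_a = 2a, so the apogee radius is 2a − r_p = 1.437×10⁷ m = 14374 km.

apogee radius ≈ 14370 km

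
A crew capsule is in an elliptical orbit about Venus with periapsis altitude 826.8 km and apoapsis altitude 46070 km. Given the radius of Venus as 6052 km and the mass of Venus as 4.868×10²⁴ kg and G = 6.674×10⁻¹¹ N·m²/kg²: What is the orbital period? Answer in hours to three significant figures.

μ = GM = 6.674×10⁻¹¹ × 4.868×10²⁴ = 3.249×10¹⁴ m³/s².
r_p = 6052 + 826.8 = 6878.8 km = 6.8788×10⁶ m.
r_a = 6052 + 46070 = 52122 km = 5.2122×10⁷ m.
Semi-major axis a = (r_p + r_a)/2 = (6878.8 + 52122)/2 = 29500 km = 2.950×10⁷ m.
By Kepler's third law T = 2π√(a³/μ) = 2π × 8.889×10³ = 5.585×10⁴ s.
= 15.51 hours.

T ≈ 15.5 hours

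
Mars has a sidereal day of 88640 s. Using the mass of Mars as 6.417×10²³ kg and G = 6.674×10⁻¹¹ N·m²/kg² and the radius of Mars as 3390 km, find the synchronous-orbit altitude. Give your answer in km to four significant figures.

μ = GM = 6.674×10⁻¹¹ × 6.417×10²³ = 4.283×10¹³ m³/s².
A synchronous orbit has period T, so by Kepler's third law a = (μT²/4π²)^(1/3).
μT²/4π² = 4.283×10¹³ × (8.864×10⁴)² / 39.48 = 8.524×10²¹ m³.
a = 2.043×10⁷ m = 20427 km.
Altitude h = a − R = 20427 − 3390 = 17037 km.

h_sync ≈ 17040 km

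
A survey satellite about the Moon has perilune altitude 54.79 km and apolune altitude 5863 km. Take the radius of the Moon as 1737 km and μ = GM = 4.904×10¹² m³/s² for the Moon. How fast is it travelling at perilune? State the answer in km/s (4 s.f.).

r_p = 1737 + 54.79 = 1791.8 km = 1.7918×10⁶ m.
r_a = 1737 + 5863 = 7600.0 km = 7.6000×10⁶ m.
Semi-major axis a = (r_p + r_a)/2 = 4695.9 km = 4.696×10⁶ m.
Vis-viva: v² = μ(2/r − 1/a) = 4.904×10¹² × (1.116×10⁻⁶ − 2.130×10⁻⁷) = 4.430×10⁶ m²/s².
v = 2105 m/s = 2.105 km/s.

v ≈ 2.105 km/s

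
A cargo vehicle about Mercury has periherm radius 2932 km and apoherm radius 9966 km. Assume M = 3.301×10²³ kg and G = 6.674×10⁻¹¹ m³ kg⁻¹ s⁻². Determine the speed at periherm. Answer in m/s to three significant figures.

v ≈ 3410 m/s

μ = GM = 6.674×10⁻¹¹ × 3.301×10²³ = 2.203×10¹³ m³/s².
Semi-major axis a = (r_p + r_a)/2 = 6449.0 km = 6.449×10⁶ m.
Vis-viva: v² = μ(2/r − 1/a) = 2.203×10¹³ × (6.821×10⁻⁷ − 1.551×10⁻⁷) = 1.161×10⁷ m²/s².
v = 3408 m/s.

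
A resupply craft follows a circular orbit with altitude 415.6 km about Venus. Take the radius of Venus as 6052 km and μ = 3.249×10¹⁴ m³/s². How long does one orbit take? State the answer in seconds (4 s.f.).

r = 6052 + 415.6 = 6467.6 km = 6.4676×10⁶ m.
Kepler's third law: T = 2π√(r³/μ) = 2π√((6.468×10⁶)³ / 3.249×10¹⁴).
r³/μ = 8.327×10⁵ s², so T = 2π × 9.125×10² = 5.733×10³ s.

T ≈ 5733 seconds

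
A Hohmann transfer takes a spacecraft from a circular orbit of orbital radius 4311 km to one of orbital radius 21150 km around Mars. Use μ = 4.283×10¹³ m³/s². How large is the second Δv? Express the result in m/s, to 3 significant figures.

Δv ≈ 595 m/s

r₁ = 4311 km = 4.311×10⁶ m.
r₂ = 21150 km = 2.115×10⁷ m.
Transfer ellipse a_t = (r₁ + r₂)/2 = 1.273×10⁷ m.
At r₁: circular v_c1 = √(μ/r₁) = 3152 m/s; transfer-periapsis v_p = √[μ(2/r₁ − 1/a_t)] = 4063 m/s.
At r₂: circular v_c2 = √(μ/r₂) = 1423 m/s; transfer-apoapsis v_a = √[μ(2/r₂ − 1/a_t)] = 828.1 m/s.
Δv₂ = v_c2 − v_a = 594.9 m/s.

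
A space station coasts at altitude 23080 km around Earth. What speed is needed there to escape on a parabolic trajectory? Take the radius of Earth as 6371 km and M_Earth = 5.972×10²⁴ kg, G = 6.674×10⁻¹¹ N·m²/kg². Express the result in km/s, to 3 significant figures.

v_esc ≈ 5.20 km/s

μ = GM = 6.674×10⁻¹¹ × 5.972×10²⁴ = 3.986×10¹⁴ m³/s².
r = 6371 + 23080 = 29451 km = 2.9451×10⁷ m.
Escape speed v_esc = √(2μ/r) = √(2 × 3.986×10¹⁴ / 2.945×10⁷) = √(2.707×10⁷) = 5203 m/s.
= 5.203 km/s.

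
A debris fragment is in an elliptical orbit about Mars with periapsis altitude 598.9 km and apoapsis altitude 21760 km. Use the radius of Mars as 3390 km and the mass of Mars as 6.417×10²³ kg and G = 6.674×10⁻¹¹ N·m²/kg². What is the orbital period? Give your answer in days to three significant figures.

μ = GM = 6.674×10⁻¹¹ × 6.417×10²³ = 4.283×10¹³ m³/s².
r_p = 3390 + 598.9 = 3988.9 km = 3.9889×10⁶ m.
r_a = 3390 + 21760 = 25150 km = 2.5150×10⁷ m.
Semi-major axis a = (r_p + r_a)/2 = (3988.9 + 25150)/2 = 14569 km = 1.457×10⁷ m.
By Kepler's third law T = 2π√(a³/μ) = 2π × 8.498×10³ = 5.339×10⁴ s.
= 0.618 days.

T ≈ 0.618 days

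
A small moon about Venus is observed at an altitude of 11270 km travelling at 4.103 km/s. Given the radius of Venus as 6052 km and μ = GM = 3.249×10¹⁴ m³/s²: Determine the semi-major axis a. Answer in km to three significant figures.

a ≈ 15700 km

r = 6052 + 11270 = 17322 km = 1.732×10⁷ m.
Vis-viva rearranged: 1/a = 2/r − v²/μ = 1.155×10⁻⁷ − 5.181×10⁻⁸ = 6.365×10⁻⁸ m⁻¹.
a = 1.571×10⁷ m = 15712 km.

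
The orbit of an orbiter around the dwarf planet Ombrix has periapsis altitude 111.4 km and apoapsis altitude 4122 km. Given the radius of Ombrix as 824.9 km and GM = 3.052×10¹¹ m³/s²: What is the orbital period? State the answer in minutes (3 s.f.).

T ≈ 956 minutes

r_p = 824.9 + 111.4 = 936.30 km = 9.3630×10⁵ m.
r_a = 824.9 + 4122 = 4946.9 km = 4.9469×10⁶ m.
Semi-major axis a = (r_p + r_a)/2 = (936.30 + 4946.9)/2 = 2941.6 km = 2.942×10⁶ m.
By Kepler's third law T = 2π√(a³/μ) = 2π × 9.132×10³ = 5.738×10⁴ s.
= 956.3 minutes.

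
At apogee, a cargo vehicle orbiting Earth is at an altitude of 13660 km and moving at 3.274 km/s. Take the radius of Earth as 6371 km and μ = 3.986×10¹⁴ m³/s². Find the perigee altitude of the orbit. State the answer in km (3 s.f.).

perigee altitude ≈ 1010 km

r_a = 6371 + 13660 = 20031 km = 2.003×10⁷ m.
Specific energy ε = v²/2 − μ/r = -1.454×10⁷ J/kg, so a = −μ/(2ε) = 1.371×10⁷ m.
The apsides satisfy r_p + r_a = 2a, so the perigee radius is 2a − r_a = 7.384×10⁶ m = 7383.7 km.
Perigee altitude = 7383.7 − 6371 = 1012.7 km.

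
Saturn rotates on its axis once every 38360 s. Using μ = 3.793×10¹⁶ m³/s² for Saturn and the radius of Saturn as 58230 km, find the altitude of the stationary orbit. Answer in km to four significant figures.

h_sync ≈ 54000 km

A synchronous orbit has period T, so by Kepler's third law a = (μT²/4π²)^(1/3).
μT²/4π² = 3.793×10¹⁶ × (3.836×10⁴)² / 39.48 = 1.414×10²⁴ m³.
a = 1.122×10⁸ m = 1.1223×10⁵ km.
Altitude h = a − R = 1.1223×10⁵ − 58230 = 54005 km.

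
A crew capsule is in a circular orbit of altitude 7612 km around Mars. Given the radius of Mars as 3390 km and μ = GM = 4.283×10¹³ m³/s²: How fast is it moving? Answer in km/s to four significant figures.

v ≈ 1.973 km/s

r = 3390 + 7612 = 11002 km = 1.1002×10⁷ m.
For a circular orbit v = √(μ/r) = √(4.283×10¹³ / 1.100×10⁷) = √(3.893×10⁶) = 1973 m/s.
That is 1.973 km/s.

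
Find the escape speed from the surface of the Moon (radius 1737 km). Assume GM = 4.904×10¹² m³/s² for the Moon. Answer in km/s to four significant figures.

r = R = 1.737×10⁶ m.
Escape speed v_esc = √(2μ/r) = √(2 × 4.904×10¹² / 1.737×10⁶) = √(5.647×10⁶) = 2376 m/s.
= 2.376 km/s.

v_esc ≈ 2.376 km/s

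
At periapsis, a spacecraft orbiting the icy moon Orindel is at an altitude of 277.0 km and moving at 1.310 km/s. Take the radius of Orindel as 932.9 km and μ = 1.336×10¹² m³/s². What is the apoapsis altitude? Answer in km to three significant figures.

r_p = 932.9 + 277.0 = 1209.9 km = 1.210×10⁶ m.
Specific energy ε = v²/2 − μ/r = -2.462×10⁵ J/kg, so a = −μ/(2ε) = 2.714×10⁶ m.
The apsides satisfy r_p + r_a = 2a, so the apoapsis radius is 2a − r_p = 4.217×10⁶ m = 4217.2 km.
Apoapsis altitude = 4217.2 − 932.9 = 3284.3 km.

apoapsis altitude ≈ 3280 km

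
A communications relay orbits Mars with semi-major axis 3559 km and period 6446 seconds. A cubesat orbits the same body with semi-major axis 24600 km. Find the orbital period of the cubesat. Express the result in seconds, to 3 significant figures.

T₂ ≈ 1.17×10⁵ seconds

Kepler's third law: T² ∝ a³, so T₂ = T₁ (a₂/a₁)^(3/2).
a₂/a₁ = 6.912, (a₂/a₁)^(3/2) = 18.17.
T₂ = 6446 × 18.17 = 1.171×10⁵ seconds.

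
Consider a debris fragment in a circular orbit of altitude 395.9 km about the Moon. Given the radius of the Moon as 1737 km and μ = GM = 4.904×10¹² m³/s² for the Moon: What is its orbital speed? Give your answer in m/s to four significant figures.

r = 1737 + 395.9 = 2132.9 km = 2.1329×10⁶ m.
For a circular orbit v = √(μ/r) = √(4.904×10¹² / 2.133×10⁶) = √(2.299×10⁶) = 1516 m/s.

v ≈ 1516 m/s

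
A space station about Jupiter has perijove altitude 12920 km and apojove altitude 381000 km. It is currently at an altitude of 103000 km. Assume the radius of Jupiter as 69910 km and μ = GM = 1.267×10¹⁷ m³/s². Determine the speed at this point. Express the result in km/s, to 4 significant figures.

v ≈ 31.48 km/s

r_p = 69910 + 12920 = 82830 km = 8.2830×10⁷ m.
r_a = 69910 + 381000 = 450910 km = 4.5091×10⁸ m.
r = 69910 + 103000 = 1.7291×10⁵ km = 1.729×10⁸ m.
Semi-major axis a = (r_p + r_a)/2 = 2.6687×10⁵ km = 2.669×10⁸ m.
Vis-viva: v² = μ(2/r − 1/a) = 1.267×10¹⁷ × (1.157×10⁻⁸ − 3.747×10⁻⁹) = 9.907×10⁸ m²/s².
v = 31480 m/s = 31.48 km/s.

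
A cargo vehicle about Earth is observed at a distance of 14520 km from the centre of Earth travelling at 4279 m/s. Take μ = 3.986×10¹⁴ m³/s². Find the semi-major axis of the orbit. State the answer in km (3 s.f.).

r = 1.452×10⁷ m.
Vis-viva rearranged: 1/a = 2/r − v²/μ = 1.377×10⁻⁷ − 4.594×10⁻⁸ = 9.181×10⁻⁸ m⁻¹.
a = 1.089×10⁷ m = 10893 km.

a ≈ 10900 km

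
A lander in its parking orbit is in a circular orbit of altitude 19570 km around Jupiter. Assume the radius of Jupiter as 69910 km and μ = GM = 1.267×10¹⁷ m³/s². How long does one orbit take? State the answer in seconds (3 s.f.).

T ≈ 14900 seconds

r = 69910 + 19570 = 89480 km = 8.9480×10⁷ m.
Kepler's third law: T = 2π√(r³/μ) = 2π√((8.948×10⁷)³ / 1.267×10¹⁷).
r³/μ = 5.655×10⁶ s², so T = 2π × 2.378×10³ = 1.494×10⁴ s.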